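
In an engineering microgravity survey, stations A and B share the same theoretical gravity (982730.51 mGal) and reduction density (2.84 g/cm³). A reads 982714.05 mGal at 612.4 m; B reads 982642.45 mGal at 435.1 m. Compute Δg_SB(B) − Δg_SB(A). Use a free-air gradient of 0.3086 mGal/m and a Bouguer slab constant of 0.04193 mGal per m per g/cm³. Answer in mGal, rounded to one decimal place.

Δg_SB(A) = 982714.05 − 982730.51 + 0.3086×612.4 − 0.04193×2.84×612.4 = 99.60 mGal
Δg_SB(B) = 982642.45 − 982730.51 + 0.3086×435.1 − 0.04193×2.84×435.1 = -5.60 mGal
Difference = -5.60 − (99.60) = -105.20 mGal

-105.2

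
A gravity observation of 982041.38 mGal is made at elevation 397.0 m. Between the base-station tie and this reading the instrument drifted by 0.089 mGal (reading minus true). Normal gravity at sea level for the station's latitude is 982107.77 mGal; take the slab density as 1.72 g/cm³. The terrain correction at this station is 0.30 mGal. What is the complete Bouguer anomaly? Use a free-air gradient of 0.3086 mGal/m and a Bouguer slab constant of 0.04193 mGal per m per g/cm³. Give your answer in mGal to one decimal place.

27.7

Drift-corrected reading = 982041.38 − (0.089) = 982041.291 mGal
Free-air correction = 0.3086 × 397.0 = 122.51 mGal
Free-air anomaly = 982041.291 − 982107.77 + (122.51) = 56.031 mGal
Bouguer slab correction = 0.04193 × 1.72 × 397.0 = 28.63 mGal
Simple Bouguer anomaly = 56.031 − (28.63) = 27.401 mGal
Complete Bouguer anomaly = 27.401 + 0.30 = 27.701 mGal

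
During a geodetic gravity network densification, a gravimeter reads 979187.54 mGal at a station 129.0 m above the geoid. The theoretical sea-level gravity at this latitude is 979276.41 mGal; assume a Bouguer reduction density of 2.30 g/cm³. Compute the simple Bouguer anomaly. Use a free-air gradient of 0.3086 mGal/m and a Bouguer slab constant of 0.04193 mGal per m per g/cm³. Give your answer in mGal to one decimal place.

Free-air correction = 0.3086 × 129.0 = 39.81 mGal
Free-air anomaly = 979187.54 − 979276.41 + (39.81) = -49.06 mGal
Bouguer slab correction = 0.04193 × 2.30 × 129.0 = 12.44 mGal
Simple Bouguer anomaly = -49.06 − (12.44) = -61.50 mGal

-61.5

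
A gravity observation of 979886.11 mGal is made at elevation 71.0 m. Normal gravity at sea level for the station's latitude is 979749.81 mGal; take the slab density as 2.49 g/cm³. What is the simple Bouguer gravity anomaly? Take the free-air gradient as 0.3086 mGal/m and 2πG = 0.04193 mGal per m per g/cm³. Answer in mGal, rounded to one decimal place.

Free-air correction = 0.3086 × 71.0 = 21.91 mGal
Free-air anomaly = 979886.11 − 979749.81 + (21.91) = 158.21 mGal
Bouguer slab correction = 0.04193 × 2.49 × 71.0 = 7.41 mGal
Simple Bouguer anomaly = 158.21 − (7.41) = 150.80 mGal

150.8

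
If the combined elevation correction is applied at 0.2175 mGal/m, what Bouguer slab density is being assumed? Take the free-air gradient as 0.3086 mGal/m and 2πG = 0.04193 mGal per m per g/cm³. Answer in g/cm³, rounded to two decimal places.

2.17

0.2175 = 0.3086 − 0.04193 × ρ
ρ = (0.3086 − 0.2175) / 0.04193 = 2.17 g/cm³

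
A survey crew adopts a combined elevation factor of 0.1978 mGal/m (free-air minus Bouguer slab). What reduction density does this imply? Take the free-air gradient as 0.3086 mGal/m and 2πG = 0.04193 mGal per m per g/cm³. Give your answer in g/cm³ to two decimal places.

0.1978 = 0.3086 − 0.04193 × ρ
ρ = (0.3086 − 0.1978) / 0.04193 = 2.64 g/cm³

2.64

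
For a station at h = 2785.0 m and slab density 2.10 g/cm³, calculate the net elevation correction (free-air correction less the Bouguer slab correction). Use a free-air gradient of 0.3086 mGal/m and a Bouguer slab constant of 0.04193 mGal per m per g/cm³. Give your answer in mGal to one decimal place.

614.2

Combined gradient = 0.3086 − 0.04193 × 2.10 = 0.2205470 mGal/m
Combined elevation correction = 0.2205470 × 2785.0 = 614.2 mGal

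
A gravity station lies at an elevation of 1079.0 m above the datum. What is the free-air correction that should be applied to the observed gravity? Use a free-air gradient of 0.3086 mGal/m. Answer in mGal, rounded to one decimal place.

Free-air correction = 0.3086 × 1079.0 = 333.0 mGal

333.0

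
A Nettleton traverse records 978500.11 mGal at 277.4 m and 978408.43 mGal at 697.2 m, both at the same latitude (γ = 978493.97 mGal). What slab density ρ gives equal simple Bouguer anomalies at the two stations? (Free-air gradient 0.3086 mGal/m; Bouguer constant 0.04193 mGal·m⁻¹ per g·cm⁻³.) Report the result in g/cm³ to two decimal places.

Δg_obs = 978408.43 − 978500.11 = -91.68 mGal over Δh = 697.2 − 277.4 = 419.8 m
Equal Bouguer anomalies ⇒ Δg_obs + (0.3086 − 0.04193ρ)·Δh = 0
0.3086 − 0.04193ρ = −Δg_obs/Δh = 0.21839
ρ = (0.3086 − 0.21839) / 0.04193 = 2.15 g/cm³

2.15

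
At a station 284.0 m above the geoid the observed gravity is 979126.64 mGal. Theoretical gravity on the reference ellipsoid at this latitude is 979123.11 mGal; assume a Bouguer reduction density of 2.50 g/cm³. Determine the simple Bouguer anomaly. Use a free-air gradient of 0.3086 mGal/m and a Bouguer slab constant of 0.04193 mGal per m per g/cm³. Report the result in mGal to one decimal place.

61.4

Free-air correction = 0.3086 × 284.0 = 87.64 mGal
Free-air anomaly = 979126.64 − 979123.11 + (87.64) = 91.17 mGal
Bouguer slab correction = 0.04193 × 2.50 × 284.0 = 29.77 mGal
Simple Bouguer anomaly = 91.17 − (29.77) = 61.40 mGal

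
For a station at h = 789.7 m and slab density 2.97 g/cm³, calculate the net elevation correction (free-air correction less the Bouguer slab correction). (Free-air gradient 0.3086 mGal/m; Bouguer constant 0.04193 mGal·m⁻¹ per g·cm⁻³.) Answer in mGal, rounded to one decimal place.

145.4

Combined gradient = 0.3086 − 0.04193 × 2.97 = 0.1840679 mGal/m
Combined elevation correction = 0.1840679 × 789.7 = 145.4 mGal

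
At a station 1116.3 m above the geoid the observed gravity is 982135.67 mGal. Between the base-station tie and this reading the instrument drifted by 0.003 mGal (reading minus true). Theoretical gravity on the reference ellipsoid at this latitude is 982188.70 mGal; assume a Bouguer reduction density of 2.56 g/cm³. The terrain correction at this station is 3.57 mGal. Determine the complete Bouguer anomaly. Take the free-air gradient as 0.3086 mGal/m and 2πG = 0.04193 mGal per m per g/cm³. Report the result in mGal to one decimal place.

175.2

Drift-corrected reading = 982135.67 − (0.003) = 982135.667 mGal
Free-air correction = 0.3086 × 1116.3 = 344.49 mGal
Free-air anomaly = 982135.667 − 982188.70 + (344.49) = 291.457 mGal
Bouguer slab correction = 0.04193 × 2.56 × 1116.3 = 119.82 mGal
Simple Bouguer anomaly = 291.457 − (119.82) = 171.637 mGal
Complete Bouguer anomaly = 171.637 + 3.57 = 175.207 mGal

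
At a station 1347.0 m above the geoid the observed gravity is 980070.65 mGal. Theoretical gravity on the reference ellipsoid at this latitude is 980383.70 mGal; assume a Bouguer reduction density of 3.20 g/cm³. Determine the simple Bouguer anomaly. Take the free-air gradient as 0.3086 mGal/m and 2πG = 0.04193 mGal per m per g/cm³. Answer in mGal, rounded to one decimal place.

Free-air correction = 0.3086 × 1347.0 = 415.68 mGal
Free-air anomaly = 980070.65 − 980383.70 + (415.68) = 102.63 mGal
Bouguer slab correction = 0.04193 × 3.20 × 1347.0 = 180.74 mGal
Simple Bouguer anomaly = 102.63 − (180.74) = -78.11 mGal

-78.1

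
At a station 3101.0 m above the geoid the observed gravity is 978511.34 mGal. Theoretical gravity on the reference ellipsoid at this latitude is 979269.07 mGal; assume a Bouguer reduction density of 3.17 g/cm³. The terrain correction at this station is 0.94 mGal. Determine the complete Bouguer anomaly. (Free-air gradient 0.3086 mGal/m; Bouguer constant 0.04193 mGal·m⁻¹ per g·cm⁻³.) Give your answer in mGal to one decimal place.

Free-air correction = 0.3086 × 3101.0 = 956.97 mGal
Free-air anomaly = 978511.34 − 979269.07 + (956.97) = 199.24 mGal
Bouguer slab correction = 0.04193 × 3.17 × 3101.0 = 412.18 mGal
Simple Bouguer anomaly = 199.24 − (412.18) = -212.94 mGal
Complete Bouguer anomaly = -212.94 + 0.94 = -212.00 mGal

-212.0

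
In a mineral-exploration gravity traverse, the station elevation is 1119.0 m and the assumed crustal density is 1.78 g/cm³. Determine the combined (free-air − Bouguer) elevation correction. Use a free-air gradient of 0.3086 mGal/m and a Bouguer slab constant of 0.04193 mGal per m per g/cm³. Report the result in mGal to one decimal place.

261.8

Combined gradient = 0.3086 − 0.04193 × 1.78 = 0.2339646 mGal/m
Combined elevation correction = 0.2339646 × 1119.0 = 261.8 mGal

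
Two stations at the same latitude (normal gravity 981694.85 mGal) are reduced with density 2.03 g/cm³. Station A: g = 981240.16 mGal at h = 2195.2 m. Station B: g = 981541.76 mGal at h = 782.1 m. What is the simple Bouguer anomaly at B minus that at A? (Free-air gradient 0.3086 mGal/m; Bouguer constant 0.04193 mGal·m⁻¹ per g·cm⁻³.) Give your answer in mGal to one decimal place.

Δg_SB(A) = 981240.16 − 981694.85 + 0.3086×2195.2 − 0.04193×2.03×2195.2 = 35.90 mGal
Δg_SB(B) = 981541.76 − 981694.85 + 0.3086×782.1 − 0.04193×2.03×782.1 = 21.70 mGal
Difference = 21.70 − (35.90) = -14.20 mGal

-14.2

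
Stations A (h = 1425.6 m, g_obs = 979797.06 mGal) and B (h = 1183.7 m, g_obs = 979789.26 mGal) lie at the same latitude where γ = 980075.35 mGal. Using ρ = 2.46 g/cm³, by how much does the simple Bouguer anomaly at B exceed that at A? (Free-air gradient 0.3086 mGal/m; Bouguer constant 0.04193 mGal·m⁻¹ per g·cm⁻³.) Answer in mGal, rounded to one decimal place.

Δg_SB(A) = 979797.06 − 980075.35 + 0.3086×1425.6 − 0.04193×2.46×1425.6 = 14.60 mGal
Δg_SB(B) = 979789.26 − 980075.35 + 0.3086×1183.7 − 0.04193×2.46×1183.7 = -42.90 mGal
Difference = -42.90 − (14.60) = -57.50 mGal

-57.5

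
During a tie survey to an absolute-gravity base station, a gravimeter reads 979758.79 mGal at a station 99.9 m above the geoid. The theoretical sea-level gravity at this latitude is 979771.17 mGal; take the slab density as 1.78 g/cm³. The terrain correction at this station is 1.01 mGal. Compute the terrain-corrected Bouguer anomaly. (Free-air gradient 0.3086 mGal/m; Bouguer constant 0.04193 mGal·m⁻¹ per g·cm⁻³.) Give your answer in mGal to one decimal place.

12.0

Free-air correction = 0.3086 × 99.9 = 30.83 mGal
Free-air anomaly = 979758.79 − 979771.17 + (30.83) = 18.45 mGal
Bouguer slab correction = 0.04193 × 1.78 × 99.9 = 7.46 mGal
Simple Bouguer anomaly = 18.45 − (7.46) = 10.99 mGal
Complete Bouguer anomaly = 10.99 + 1.01 = 12.00 mGal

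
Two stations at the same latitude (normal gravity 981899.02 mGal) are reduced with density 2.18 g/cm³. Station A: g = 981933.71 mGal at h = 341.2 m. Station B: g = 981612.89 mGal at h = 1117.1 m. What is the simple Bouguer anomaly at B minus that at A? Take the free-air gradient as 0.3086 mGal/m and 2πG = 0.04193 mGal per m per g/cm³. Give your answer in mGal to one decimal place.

Δg_SB(A) = 981933.71 − 981899.02 + 0.3086×341.2 − 0.04193×2.18×341.2 = 108.80 mGal
Δg_SB(B) = 981612.89 − 981899.02 + 0.3086×1117.1 − 0.04193×2.18×1117.1 = -43.50 mGal
Difference = -43.50 − (108.80) = -152.30 mGal

-152.3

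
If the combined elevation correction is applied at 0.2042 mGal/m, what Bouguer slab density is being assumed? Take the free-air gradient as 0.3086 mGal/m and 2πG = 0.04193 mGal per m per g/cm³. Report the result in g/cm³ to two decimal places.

0.2042 = 0.3086 − 0.04193 × ρ
ρ = (0.3086 − 0.2042) / 0.04193 = 2.49 g/cm³

2.49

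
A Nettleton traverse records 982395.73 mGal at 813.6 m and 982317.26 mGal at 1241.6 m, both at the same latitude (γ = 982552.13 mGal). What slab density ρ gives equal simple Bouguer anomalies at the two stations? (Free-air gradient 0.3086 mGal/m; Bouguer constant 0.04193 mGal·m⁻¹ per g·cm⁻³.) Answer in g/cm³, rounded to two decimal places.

Δg_obs = 982317.26 − 982395.73 = -78.47 mGal over Δh = 1241.6 − 813.6 = 428.0 m
Equal Bouguer anomalies ⇒ Δg_obs + (0.3086 − 0.04193ρ)·Δh = 0
0.3086 − 0.04193ρ = −Δg_obs/Δh = 0.18334
ρ = (0.3086 − 0.18334) / 0.04193 = 2.99 g/cm³

2.99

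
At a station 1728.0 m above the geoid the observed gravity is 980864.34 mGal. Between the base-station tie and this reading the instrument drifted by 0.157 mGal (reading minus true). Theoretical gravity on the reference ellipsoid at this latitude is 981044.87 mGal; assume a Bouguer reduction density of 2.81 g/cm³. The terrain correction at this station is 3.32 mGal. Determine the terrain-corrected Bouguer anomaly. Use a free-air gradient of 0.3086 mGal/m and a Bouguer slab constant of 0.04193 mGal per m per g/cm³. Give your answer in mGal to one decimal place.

152.3

Drift-corrected reading = 980864.34 − (0.157) = 980864.183 mGal
Free-air correction = 0.3086 × 1728.0 = 533.26 mGal
Free-air anomaly = 980864.183 − 981044.87 + (533.26) = 352.573 mGal
Bouguer slab correction = 0.04193 × 2.81 × 1728.0 = 203.60 mGal
Simple Bouguer anomaly = 352.573 − (203.60) = 148.973 mGal
Complete Bouguer anomaly = 148.973 + 3.32 = 152.293 mGal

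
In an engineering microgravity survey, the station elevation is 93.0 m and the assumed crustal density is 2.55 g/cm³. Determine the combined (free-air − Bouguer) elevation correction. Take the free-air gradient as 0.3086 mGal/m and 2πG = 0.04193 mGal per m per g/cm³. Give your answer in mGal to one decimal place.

Combined gradient = 0.3086 − 0.04193 × 2.55 = 0.2016785 mGal/m
Combined elevation correction = 0.2016785 × 93.0 = 18.8 mGal

18.8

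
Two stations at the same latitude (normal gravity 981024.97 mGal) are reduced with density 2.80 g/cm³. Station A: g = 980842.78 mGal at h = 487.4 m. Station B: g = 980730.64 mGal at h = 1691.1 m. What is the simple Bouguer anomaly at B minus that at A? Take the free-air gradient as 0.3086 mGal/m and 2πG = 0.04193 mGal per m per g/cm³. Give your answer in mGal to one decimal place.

118.0

Δg_SB(A) = 980842.78 − 981024.97 + 0.3086×487.4 − 0.04193×2.80×487.4 = -89.00 mGal
Δg_SB(B) = 980730.64 − 981024.97 + 0.3086×1691.1 − 0.04193×2.80×1691.1 = 29.00 mGal
Difference = 29.00 − (-89.00) = 118.00 mGal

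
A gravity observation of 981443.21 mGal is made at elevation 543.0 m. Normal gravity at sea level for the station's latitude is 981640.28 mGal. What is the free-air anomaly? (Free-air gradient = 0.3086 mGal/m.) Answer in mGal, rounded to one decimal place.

-29.5

Free-air correction = 0.3086 × 543.0 = 167.57 mGal
Free-air anomaly = 981443.21 − 981640.28 + (167.57) = -29.50 mGal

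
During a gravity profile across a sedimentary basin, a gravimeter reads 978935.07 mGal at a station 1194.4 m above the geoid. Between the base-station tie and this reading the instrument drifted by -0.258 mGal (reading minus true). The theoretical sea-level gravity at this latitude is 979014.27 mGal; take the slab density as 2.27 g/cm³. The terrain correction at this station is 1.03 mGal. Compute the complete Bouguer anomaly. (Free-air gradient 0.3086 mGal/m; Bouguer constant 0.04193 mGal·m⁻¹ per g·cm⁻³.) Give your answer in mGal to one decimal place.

177.0

Drift-corrected reading = 978935.07 − (-0.258) = 978935.328 mGal
Free-air correction = 0.3086 × 1194.4 = 368.59 mGal
Free-air anomaly = 978935.328 − 979014.27 + (368.59) = 289.648 mGal
Bouguer slab correction = 0.04193 × 2.27 × 1194.4 = 113.68 mGal
Simple Bouguer anomaly = 289.648 − (113.68) = 175.968 mGal
Complete Bouguer anomaly = 175.968 + 1.03 = 176.998 mGal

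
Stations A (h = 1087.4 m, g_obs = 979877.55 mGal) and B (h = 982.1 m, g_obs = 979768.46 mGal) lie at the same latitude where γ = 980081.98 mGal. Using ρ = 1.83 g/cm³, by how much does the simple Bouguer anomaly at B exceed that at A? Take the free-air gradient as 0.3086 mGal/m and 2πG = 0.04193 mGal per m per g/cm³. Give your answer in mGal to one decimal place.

Δg_SB(A) = 979877.55 − 980081.98 + 0.3086×1087.4 − 0.04193×1.83×1087.4 = 47.70 mGal
Δg_SB(B) = 979768.46 − 980081.98 + 0.3086×982.1 − 0.04193×1.83×982.1 = -85.80 mGal
Difference = -85.80 − (47.70) = -133.50 mGal

-133.5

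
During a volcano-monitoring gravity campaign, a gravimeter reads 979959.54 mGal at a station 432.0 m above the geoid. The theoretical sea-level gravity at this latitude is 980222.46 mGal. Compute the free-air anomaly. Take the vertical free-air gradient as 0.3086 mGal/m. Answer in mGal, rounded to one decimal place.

Free-air correction = 0.3086 × 432.0 = 133.32 mGal
Free-air anomaly = 979959.54 − 980222.46 + (133.32) = -129.60 mGal

-129.6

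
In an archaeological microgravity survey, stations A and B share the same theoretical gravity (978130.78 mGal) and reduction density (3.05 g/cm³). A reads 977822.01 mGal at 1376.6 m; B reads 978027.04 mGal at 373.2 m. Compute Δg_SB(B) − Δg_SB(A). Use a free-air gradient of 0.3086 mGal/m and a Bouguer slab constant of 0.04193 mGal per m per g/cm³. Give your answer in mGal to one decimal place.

23.7

Δg_SB(A) = 977822.01 − 978130.78 + 0.3086×1376.6 − 0.04193×3.05×1376.6 = -60.00 mGal
Δg_SB(B) = 978027.04 − 978130.78 + 0.3086×373.2 − 0.04193×3.05×373.2 = -36.30 mGal
Difference = -36.30 − (-60.00) = 23.70 mGal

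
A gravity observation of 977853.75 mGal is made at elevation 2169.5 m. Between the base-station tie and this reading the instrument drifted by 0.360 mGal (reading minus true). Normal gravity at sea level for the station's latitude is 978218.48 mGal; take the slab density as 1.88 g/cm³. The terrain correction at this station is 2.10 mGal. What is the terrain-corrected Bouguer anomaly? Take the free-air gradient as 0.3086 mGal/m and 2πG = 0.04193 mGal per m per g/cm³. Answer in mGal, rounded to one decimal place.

Drift-corrected reading = 977853.75 − (0.360) = 977853.390 mGal
Free-air correction = 0.3086 × 2169.5 = 669.51 mGal
Free-air anomaly = 977853.390 − 978218.48 + (669.51) = 304.420 mGal
Bouguer slab correction = 0.04193 × 1.88 × 2169.5 = 171.02 mGal
Simple Bouguer anomaly = 304.420 − (171.02) = 133.400 mGal
Complete Bouguer anomaly = 133.400 + 2.10 = 135.500 mGal

135.5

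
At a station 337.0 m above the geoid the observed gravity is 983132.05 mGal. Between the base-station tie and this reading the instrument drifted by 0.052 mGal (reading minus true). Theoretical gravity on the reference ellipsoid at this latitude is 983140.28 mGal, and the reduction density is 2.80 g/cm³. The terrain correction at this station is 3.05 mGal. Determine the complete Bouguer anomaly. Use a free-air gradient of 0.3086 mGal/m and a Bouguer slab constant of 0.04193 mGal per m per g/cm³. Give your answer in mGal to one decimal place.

Drift-corrected reading = 983132.05 − (0.052) = 983131.998 mGal
Free-air correction = 0.3086 × 337.0 = 104.00 mGal
Free-air anomaly = 983131.998 − 983140.28 + (104.00) = 95.718 mGal
Bouguer slab correction = 0.04193 × 2.80 × 337.0 = 39.57 mGal
Simple Bouguer anomaly = 95.718 − (39.57) = 56.148 mGal
Complete Bouguer anomaly = 56.148 + 3.05 = 59.198 mGal

59.2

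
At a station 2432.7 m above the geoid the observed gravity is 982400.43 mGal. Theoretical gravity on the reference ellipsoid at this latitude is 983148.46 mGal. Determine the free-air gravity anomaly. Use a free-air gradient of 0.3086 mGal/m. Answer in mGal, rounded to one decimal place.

Free-air correction = 0.3086 × 2432.7 = 750.73 mGal
Free-air anomaly = 982400.43 − 983148.46 + (750.73) = 2.70 mGal

2.7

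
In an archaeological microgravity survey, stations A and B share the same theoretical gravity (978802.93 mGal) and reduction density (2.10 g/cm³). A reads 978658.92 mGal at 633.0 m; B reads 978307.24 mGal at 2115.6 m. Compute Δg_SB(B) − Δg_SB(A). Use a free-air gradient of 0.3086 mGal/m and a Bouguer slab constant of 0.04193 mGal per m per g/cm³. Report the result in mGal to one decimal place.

-24.7

Δg_SB(A) = 978658.92 − 978802.93 + 0.3086×633.0 − 0.04193×2.10×633.0 = -4.40 mGal
Δg_SB(B) = 978307.24 − 978802.93 + 0.3086×2115.6 − 0.04193×2.10×2115.6 = -29.10 mGal
Difference = -29.10 − (-4.40) = -24.70 mGal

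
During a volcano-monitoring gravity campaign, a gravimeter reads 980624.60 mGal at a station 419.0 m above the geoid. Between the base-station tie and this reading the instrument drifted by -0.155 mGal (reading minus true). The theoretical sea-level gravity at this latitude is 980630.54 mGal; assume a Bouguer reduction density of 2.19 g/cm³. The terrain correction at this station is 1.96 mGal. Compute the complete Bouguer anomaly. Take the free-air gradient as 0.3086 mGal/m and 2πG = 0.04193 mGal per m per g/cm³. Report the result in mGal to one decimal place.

87.0

Drift-corrected reading = 980624.60 − (-0.155) = 980624.755 mGal
Free-air correction = 0.3086 × 419.0 = 129.30 mGal
Free-air anomaly = 980624.755 − 980630.54 + (129.30) = 123.515 mGal
Bouguer slab correction = 0.04193 × 2.19 × 419.0 = 38.48 mGal
Simple Bouguer anomaly = 123.515 − (38.48) = 85.035 mGal
Complete Bouguer anomaly = 85.035 + 1.96 = 86.995 mGal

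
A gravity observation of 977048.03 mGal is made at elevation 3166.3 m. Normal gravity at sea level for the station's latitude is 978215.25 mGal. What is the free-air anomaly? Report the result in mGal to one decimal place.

-190.1

Free-air correction = 0.3086 × 3166.3 = 977.12 mGal
Free-air anomaly = 977048.03 − 978215.25 + (977.12) = -190.10 mGal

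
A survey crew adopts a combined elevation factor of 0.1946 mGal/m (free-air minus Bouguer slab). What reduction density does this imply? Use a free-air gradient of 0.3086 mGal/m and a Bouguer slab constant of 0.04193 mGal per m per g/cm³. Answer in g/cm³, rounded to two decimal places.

0.1946 = 0.3086 − 0.04193 × ρ
ρ = (0.3086 − 0.1946) / 0.04193 = 2.72 g/cm³

2.72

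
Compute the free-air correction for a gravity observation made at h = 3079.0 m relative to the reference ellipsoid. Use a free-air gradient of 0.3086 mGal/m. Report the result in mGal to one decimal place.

Free-air correction = 0.3086 × 3079.0 = 950.2 mGal

950.2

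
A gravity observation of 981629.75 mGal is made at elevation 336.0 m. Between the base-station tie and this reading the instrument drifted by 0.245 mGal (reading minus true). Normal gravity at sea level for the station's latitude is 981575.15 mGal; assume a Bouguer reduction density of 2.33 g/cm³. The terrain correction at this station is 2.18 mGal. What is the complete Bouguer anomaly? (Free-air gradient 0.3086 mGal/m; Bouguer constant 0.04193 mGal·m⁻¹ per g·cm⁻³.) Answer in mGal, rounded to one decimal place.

Drift-corrected reading = 981629.75 − (0.245) = 981629.505 mGal
Free-air correction = 0.3086 × 336.0 = 103.69 mGal
Free-air anomaly = 981629.505 − 981575.15 + (103.69) = 158.045 mGal
Bouguer slab correction = 0.04193 × 2.33 × 336.0 = 32.83 mGal
Simple Bouguer anomaly = 158.045 − (32.83) = 125.215 mGal
Complete Bouguer anomaly = 125.215 + 2.18 = 127.395 mGal

127.4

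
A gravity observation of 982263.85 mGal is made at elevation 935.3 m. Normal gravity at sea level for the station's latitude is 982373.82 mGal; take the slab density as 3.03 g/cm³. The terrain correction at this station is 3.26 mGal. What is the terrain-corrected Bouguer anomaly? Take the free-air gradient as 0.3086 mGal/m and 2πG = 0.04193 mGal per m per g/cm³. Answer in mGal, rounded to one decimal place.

63.1

Free-air correction = 0.3086 × 935.3 = 288.63 mGal
Free-air anomaly = 982263.85 − 982373.82 + (288.63) = 178.66 mGal
Bouguer slab correction = 0.04193 × 3.03 × 935.3 = 118.83 mGal
Simple Bouguer anomaly = 178.66 − (118.83) = 59.83 mGal
Complete Bouguer anomaly = 59.83 + 3.26 = 63.09 mGal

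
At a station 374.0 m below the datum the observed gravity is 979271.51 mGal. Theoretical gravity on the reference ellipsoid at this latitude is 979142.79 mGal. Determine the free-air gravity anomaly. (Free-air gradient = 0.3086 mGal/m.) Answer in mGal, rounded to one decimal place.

13.3

Free-air correction = 0.3086 × -374.0 = -115.42 mGal
Free-air anomaly = 979271.51 − 979142.79 + (-115.42) = 13.30 mGal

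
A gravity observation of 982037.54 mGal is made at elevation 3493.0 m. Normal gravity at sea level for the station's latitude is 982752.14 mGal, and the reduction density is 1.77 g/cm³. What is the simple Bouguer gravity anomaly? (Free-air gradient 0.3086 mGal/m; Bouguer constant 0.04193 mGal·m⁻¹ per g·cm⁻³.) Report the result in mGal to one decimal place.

Free-air correction = 0.3086 × 3493.0 = 1077.94 mGal
Free-air anomaly = 982037.54 − 982752.14 + (1077.94) = 363.34 mGal
Bouguer slab correction = 0.04193 × 1.77 × 3493.0 = 259.24 mGal
Simple Bouguer anomaly = 363.34 − (259.24) = 104.10 mGal

104.1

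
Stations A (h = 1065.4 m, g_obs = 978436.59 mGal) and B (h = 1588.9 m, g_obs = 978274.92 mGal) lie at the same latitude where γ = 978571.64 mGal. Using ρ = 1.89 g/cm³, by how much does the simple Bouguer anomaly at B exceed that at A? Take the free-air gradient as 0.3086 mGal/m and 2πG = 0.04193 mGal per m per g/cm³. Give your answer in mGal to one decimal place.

Δg_SB(A) = 978436.59 − 978571.64 + 0.3086×1065.4 − 0.04193×1.89×1065.4 = 109.30 mGal
Δg_SB(B) = 978274.92 − 978571.64 + 0.3086×1588.9 − 0.04193×1.89×1588.9 = 67.70 mGal
Difference = 67.70 − (109.30) = -41.60 mGal

-41.6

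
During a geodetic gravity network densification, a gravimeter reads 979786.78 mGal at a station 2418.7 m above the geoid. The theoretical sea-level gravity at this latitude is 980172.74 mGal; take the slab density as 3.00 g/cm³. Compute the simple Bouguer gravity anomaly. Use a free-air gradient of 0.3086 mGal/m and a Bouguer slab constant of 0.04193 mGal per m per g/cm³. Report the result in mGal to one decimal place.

56.2

Free-air correction = 0.3086 × 2418.7 = 746.41 mGal
Free-air anomaly = 979786.78 − 980172.74 + (746.41) = 360.45 mGal
Bouguer slab correction = 0.04193 × 3.00 × 2418.7 = 304.25 mGal
Simple Bouguer anomaly = 360.45 − (304.25) = 56.20 mGal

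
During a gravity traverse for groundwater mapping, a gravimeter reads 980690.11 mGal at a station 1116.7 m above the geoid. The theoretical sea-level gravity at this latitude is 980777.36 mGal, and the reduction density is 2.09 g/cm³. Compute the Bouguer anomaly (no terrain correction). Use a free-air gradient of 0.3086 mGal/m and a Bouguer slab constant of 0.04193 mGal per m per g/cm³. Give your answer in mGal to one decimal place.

Free-air correction = 0.3086 × 1116.7 = 344.61 mGal
Free-air anomaly = 980690.11 − 980777.36 + (344.61) = 257.36 mGal
Bouguer slab correction = 0.04193 × 2.09 × 1116.7 = 97.86 mGal
Simple Bouguer anomaly = 257.36 − (97.86) = 159.50 mGal

159.5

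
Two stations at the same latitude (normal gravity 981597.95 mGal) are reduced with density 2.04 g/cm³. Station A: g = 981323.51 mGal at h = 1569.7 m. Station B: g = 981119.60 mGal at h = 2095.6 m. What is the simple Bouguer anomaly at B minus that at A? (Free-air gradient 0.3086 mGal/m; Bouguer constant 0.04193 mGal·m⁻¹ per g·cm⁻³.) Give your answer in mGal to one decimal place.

-86.6

Δg_SB(A) = 981323.51 − 981597.95 + 0.3086×1569.7 − 0.04193×2.04×1569.7 = 75.70 mGal
Δg_SB(B) = 981119.60 − 981597.95 + 0.3086×2095.6 − 0.04193×2.04×2095.6 = -10.90 mGal
Difference = -10.90 − (75.70) = -86.60 mGal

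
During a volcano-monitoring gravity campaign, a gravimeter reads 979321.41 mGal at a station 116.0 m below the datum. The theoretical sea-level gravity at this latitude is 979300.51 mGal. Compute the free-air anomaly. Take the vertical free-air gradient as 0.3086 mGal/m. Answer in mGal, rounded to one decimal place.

-14.9

Free-air correction = 0.3086 × -116.0 = -35.80 mGal
Free-air anomaly = 979321.41 − 979300.51 + (-35.80) = -14.90 mGal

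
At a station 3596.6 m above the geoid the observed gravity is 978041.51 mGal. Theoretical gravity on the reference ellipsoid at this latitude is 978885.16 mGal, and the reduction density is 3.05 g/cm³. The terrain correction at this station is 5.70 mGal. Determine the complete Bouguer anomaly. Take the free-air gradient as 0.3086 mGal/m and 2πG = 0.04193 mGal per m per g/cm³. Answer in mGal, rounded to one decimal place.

Free-air correction = 0.3086 × 3596.6 = 1109.91 mGal
Free-air anomaly = 978041.51 − 978885.16 + (1109.91) = 266.26 mGal
Bouguer slab correction = 0.04193 × 3.05 × 3596.6 = 459.96 mGal
Simple Bouguer anomaly = 266.26 − (459.96) = -193.70 mGal
Complete Bouguer anomaly = -193.70 + 5.70 = -188.00 mGal

-188.0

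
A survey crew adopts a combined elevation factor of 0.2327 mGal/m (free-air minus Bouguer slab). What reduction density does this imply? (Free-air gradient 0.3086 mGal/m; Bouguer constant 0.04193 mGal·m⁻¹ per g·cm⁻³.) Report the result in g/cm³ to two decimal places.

1.81

0.2327 = 0.3086 − 0.04193 × ρ
ρ = (0.3086 − 0.2327) / 0.04193 = 1.81 g/cm³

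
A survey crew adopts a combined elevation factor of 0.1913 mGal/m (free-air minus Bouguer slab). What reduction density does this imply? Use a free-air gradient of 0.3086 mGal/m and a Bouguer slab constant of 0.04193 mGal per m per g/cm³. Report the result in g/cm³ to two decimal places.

0.1913 = 0.3086 − 0.04193 × ρ
ρ = (0.3086 − 0.1913) / 0.04193 = 2.80 g/cm³

2.80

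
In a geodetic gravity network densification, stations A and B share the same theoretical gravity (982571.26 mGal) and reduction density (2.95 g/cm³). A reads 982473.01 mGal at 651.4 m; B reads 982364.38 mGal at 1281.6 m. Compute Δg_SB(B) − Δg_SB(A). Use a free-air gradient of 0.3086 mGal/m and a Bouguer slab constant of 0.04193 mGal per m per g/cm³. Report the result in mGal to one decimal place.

7.9

Δg_SB(A) = 982473.01 − 982571.26 + 0.3086×651.4 − 0.04193×2.95×651.4 = 22.20 mGal
Δg_SB(B) = 982364.38 − 982571.26 + 0.3086×1281.6 − 0.04193×2.95×1281.6 = 30.10 mGal
Difference = 30.10 − (22.20) = 7.90 mGal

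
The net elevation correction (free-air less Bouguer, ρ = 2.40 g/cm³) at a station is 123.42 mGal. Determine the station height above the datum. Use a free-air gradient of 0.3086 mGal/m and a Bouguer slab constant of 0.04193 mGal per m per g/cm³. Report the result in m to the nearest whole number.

593

Combined gradient = 0.3086 − 0.04193 × 2.40 = 0.2079680 mGal/m
h = 123.42 / 0.2079680 = 593.46 m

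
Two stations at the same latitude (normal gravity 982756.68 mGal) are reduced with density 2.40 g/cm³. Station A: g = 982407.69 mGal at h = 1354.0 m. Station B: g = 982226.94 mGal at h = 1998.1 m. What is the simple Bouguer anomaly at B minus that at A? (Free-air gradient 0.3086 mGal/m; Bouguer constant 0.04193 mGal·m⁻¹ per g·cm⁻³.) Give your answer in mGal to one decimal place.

-46.8

Δg_SB(A) = 982407.69 − 982756.68 + 0.3086×1354.0 − 0.04193×2.40×1354.0 = -67.40 mGal
Δg_SB(B) = 982226.94 − 982756.68 + 0.3086×1998.1 − 0.04193×2.40×1998.1 = -114.20 mGal
Difference = -114.20 − (-67.40) = -46.80 mGal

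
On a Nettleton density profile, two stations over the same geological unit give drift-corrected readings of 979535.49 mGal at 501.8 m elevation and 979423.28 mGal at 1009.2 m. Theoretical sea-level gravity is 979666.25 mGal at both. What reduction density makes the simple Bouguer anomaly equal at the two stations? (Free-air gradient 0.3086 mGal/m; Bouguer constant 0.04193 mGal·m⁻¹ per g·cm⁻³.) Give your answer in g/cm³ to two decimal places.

2.09

Δg_obs = 979423.28 − 979535.49 = -112.21 mGal over Δh = 1009.2 − 501.8 = 507.4 m
Equal Bouguer anomalies ⇒ Δg_obs + (0.3086 − 0.04193ρ)·Δh = 0
0.3086 − 0.04193ρ = −Δg_obs/Δh = 0.22115
ρ = (0.3086 − 0.22115) / 0.04193 = 2.09 g/cm³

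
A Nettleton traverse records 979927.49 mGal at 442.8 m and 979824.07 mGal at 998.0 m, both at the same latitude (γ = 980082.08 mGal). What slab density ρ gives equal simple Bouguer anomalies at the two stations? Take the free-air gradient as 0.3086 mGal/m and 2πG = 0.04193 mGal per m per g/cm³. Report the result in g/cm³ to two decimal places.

2.92

Δg_obs = 979824.07 − 979927.49 = -103.42 mGal over Δh = 998.0 − 442.8 = 555.2 m
Equal Bouguer anomalies ⇒ Δg_obs + (0.3086 − 0.04193ρ)·Δh = 0
0.3086 − 0.04193ρ = −Δg_obs/Δh = 0.18628
ρ = (0.3086 − 0.18628) / 0.04193 = 2.92 g/cm³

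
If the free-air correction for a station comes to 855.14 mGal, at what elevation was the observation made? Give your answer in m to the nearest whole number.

h = 855.14 / 0.3086 = 2771.03 m

2771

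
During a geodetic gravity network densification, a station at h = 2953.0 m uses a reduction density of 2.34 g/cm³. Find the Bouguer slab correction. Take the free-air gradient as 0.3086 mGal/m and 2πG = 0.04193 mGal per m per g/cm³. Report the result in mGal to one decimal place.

Bouguer slab correction = 0.04193 × 2.34 × 2953.0 = 289.7 mGal

289.7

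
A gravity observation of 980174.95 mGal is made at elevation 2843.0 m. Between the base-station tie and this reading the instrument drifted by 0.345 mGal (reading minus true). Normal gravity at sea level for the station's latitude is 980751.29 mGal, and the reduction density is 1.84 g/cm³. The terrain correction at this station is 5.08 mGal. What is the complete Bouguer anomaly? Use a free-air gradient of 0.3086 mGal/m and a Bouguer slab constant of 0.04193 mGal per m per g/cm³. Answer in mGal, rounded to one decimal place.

Drift-corrected reading = 980174.95 − (0.345) = 980174.605 mGal
Free-air correction = 0.3086 × 2843.0 = 877.35 mGal
Free-air anomaly = 980174.605 − 980751.29 + (877.35) = 300.665 mGal
Bouguer slab correction = 0.04193 × 1.84 × 2843.0 = 219.34 mGal
Simple Bouguer anomaly = 300.665 − (219.34) = 81.325 mGal
Complete Bouguer anomaly = 81.325 + 5.08 = 86.405 mGal

86.4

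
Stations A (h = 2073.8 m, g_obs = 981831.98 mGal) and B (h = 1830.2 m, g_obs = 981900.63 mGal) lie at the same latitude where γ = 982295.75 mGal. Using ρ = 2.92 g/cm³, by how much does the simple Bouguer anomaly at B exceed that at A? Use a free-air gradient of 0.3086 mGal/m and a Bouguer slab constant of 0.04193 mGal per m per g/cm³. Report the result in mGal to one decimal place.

23.3

Δg_SB(A) = 981831.98 − 982295.75 + 0.3086×2073.8 − 0.04193×2.92×2073.8 = -77.70 mGal
Δg_SB(B) = 981900.63 − 982295.75 + 0.3086×1830.2 − 0.04193×2.92×1830.2 = -54.40 mGal
Difference = -54.40 − (-77.70) = 23.30 mGal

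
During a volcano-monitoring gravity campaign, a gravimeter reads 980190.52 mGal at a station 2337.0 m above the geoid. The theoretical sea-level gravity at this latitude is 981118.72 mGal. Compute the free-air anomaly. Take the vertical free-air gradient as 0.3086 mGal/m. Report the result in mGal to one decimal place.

-207.0

Free-air correction = 0.3086 × 2337.0 = 721.20 mGal
Free-air anomaly = 980190.52 − 981118.72 + (721.20) = -207.00 mGal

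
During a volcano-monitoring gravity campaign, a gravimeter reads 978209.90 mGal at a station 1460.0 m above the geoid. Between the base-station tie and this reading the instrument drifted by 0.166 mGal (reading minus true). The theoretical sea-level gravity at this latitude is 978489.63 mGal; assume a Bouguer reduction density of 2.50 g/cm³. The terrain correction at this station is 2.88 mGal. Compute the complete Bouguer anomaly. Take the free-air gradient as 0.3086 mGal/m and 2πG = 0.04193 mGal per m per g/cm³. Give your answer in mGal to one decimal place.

Drift-corrected reading = 978209.90 − (0.166) = 978209.734 mGal
Free-air correction = 0.3086 × 1460.0 = 450.56 mGal
Free-air anomaly = 978209.734 − 978489.63 + (450.56) = 170.664 mGal
Bouguer slab correction = 0.04193 × 2.50 × 1460.0 = 153.04 mGal
Simple Bouguer anomaly = 170.664 − (153.04) = 17.624 mGal
Complete Bouguer anomaly = 17.624 + 2.88 = 20.504 mGal

20.5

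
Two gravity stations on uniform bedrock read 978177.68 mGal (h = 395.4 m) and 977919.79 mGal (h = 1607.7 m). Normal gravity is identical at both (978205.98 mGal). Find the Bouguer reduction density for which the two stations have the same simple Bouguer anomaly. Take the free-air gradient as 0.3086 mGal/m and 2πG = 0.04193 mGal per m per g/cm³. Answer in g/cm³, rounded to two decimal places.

Δg_obs = 977919.79 − 978177.68 = -257.89 mGal over Δh = 1607.7 − 395.4 = 1212.3 m
Equal Bouguer anomalies ⇒ Δg_obs + (0.3086 − 0.04193ρ)·Δh = 0
0.3086 − 0.04193ρ = −Δg_obs/Δh = 0.21273
ρ = (0.3086 − 0.21273) / 0.04193 = 2.29 g/cm³

2.29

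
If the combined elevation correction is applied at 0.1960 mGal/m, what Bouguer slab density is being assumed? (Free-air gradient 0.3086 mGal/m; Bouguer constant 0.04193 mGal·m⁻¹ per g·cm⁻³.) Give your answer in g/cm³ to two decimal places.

0.1960 = 0.3086 − 0.04193 × ρ
ρ = (0.3086 − 0.1960) / 0.04193 = 2.69 g/cm³

2.69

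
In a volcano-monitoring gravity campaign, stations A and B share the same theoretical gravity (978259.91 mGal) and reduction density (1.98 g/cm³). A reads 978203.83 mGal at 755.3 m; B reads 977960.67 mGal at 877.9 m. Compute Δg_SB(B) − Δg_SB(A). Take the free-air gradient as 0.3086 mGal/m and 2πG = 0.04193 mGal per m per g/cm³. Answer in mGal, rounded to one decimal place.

Δg_SB(A) = 978203.83 − 978259.91 + 0.3086×755.3 − 0.04193×1.98×755.3 = 114.30 mGal
Δg_SB(B) = 977960.67 − 978259.91 + 0.3086×877.9 − 0.04193×1.98×877.9 = -101.20 mGal
Difference = -101.20 − (114.30) = -215.50 mGal

-215.5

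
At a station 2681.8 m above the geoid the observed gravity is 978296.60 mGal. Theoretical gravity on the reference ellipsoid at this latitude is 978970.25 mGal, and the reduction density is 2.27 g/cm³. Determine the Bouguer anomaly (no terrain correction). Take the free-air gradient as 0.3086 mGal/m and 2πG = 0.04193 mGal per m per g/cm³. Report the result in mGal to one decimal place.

-101.3

Free-air correction = 0.3086 × 2681.8 = 827.60 mGal
Free-air anomaly = 978296.60 − 978970.25 + (827.60) = 153.95 mGal
Bouguer slab correction = 0.04193 × 2.27 × 2681.8 = 255.26 mGal
Simple Bouguer anomaly = 153.95 − (255.26) = -101.31 mGal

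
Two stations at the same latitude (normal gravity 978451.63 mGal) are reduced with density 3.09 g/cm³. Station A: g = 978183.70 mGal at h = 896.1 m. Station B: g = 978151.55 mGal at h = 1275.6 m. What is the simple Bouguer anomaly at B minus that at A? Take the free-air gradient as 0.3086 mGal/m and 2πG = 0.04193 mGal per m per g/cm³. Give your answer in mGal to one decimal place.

Δg_SB(A) = 978183.70 − 978451.63 + 0.3086×896.1 − 0.04193×3.09×896.1 = -107.50 mGal
Δg_SB(B) = 978151.55 − 978451.63 + 0.3086×1275.6 − 0.04193×3.09×1275.6 = -71.70 mGal
Difference = -71.70 − (-107.50) = 35.80 mGal

35.8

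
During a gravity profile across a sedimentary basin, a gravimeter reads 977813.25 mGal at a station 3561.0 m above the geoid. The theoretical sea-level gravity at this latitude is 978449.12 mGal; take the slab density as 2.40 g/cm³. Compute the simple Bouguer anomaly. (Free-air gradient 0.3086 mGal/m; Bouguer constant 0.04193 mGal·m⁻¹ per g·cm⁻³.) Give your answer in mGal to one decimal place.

Free-air correction = 0.3086 × 3561.0 = 1098.92 mGal
Free-air anomaly = 977813.25 − 978449.12 + (1098.92) = 463.05 mGal
Bouguer slab correction = 0.04193 × 2.40 × 3561.0 = 358.35 mGal
Simple Bouguer anomaly = 463.05 − (358.35) = 104.70 mGal

104.7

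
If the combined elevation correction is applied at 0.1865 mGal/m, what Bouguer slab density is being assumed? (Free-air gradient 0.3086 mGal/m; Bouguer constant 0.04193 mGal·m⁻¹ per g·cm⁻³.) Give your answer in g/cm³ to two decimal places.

0.1865 = 0.3086 − 0.04193 × ρ
ρ = (0.3086 − 0.1865) / 0.04193 = 2.91 g/cm³

2.91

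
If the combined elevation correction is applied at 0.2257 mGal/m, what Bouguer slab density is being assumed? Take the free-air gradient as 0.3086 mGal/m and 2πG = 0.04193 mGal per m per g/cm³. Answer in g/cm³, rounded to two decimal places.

1.98

0.2257 = 0.3086 − 0.04193 × ρ
ρ = (0.3086 − 0.2257) / 0.04193 = 1.98 g/cm³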